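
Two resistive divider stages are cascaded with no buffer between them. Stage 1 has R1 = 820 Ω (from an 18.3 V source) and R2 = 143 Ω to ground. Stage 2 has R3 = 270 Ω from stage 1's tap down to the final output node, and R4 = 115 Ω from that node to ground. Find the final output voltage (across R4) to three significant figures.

V_out ≈ 0.617 V

Stage 2 presents R3+R4 = 385.0 Ω as a load on stage 1's tap.
Stage 1's lower leg becomes R2‖(R3+R4) = 104.3 Ω, so V_mid = 18.3 × 104.3/924.3 = 2.064 V.
Stage 2 is itself unloaded: V_out = V_mid × R4/(R3+R4) = 2.064 × 115/385.0 = 0.617 V.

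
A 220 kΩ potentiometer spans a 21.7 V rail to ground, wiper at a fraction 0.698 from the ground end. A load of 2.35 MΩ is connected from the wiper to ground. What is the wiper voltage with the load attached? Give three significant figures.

V ≈ 14.9 V

The wiper splits the pot into (1−α)R = 66.44 kΩ above and αR = 153.6 kΩ below.
Lower section ‖ load = 144.1 kΩ.
V_wiper = 21.7 × 144.1/(66.44 + 144.1) = 14.9 V.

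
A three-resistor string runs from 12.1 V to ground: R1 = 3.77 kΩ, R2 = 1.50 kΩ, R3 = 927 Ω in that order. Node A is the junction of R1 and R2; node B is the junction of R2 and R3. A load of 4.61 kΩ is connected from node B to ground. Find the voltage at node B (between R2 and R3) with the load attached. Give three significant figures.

V ≈ 1.55 V

At node B, R3 is in parallel with the load: R3‖R_L = 771.8 Ω.
Below node A the resistance is R2 + (R3‖R_L) = 2272 Ω, so V_A = 12.1 × 2272/6042 = 4.550 V.
Then V_B = V_A × (R3‖R_L)/(R2 + R3‖R_L) = 4.550 × 771.8/2272 = 1.55 V.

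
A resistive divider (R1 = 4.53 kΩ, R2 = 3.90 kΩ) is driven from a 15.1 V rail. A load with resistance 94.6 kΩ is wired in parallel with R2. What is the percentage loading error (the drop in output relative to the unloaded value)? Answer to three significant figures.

2.17 %

The divider's output (Thévenin) resistance is R1‖R2 = 2.096 kΩ.
Fractional drop under load = R_th/(R_th + R_L) = 2.096 / (2.096 + 94.6) = 0.02167.
So the output falls by 2.17 %.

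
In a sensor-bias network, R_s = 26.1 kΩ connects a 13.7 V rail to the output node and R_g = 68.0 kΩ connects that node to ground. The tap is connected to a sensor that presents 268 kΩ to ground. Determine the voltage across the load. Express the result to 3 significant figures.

V_out ≈ 9.25 V

The load sits in parallel with R_g: R_g‖R_L = (68.0 × 268) / (68.0 + 268) = 54.24 kΩ.
V_out = 13.7 × 54.24 / (26.1 + 54.24) = 13.7 × 54.24/80.34 = 9.25 V.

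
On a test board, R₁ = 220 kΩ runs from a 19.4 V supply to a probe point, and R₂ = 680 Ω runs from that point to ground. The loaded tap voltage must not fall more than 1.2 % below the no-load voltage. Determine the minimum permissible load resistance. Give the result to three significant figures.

R_L(min) ≈ 55.8 kΩ

Output resistance R_th = R₁‖R₂ = (220000 × 680)/220700 = 677.9 Ω.
The fractional drop is R_th/(R_th + R_L); requiring this ≤ 0.0120 gives R_L ≥ R_th(1/0.0120 − 1) = 677.9 × 82.33 = 55.8 kΩ.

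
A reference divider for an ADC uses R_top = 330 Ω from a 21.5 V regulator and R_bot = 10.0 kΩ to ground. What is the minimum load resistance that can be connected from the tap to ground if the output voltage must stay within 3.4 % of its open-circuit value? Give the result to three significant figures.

R_L(min) ≈ 9.08 kΩ

Output resistance R_th = R_top‖R_bot = (330 × 10000)/10330 = 319.5 Ω.
The fractional drop is R_th/(R_th + R_L); requiring this ≤ 0.0340 gives R_L ≥ R_th(1/0.0340 − 1) = 319.5 × 28.41 = 9.08 kΩ.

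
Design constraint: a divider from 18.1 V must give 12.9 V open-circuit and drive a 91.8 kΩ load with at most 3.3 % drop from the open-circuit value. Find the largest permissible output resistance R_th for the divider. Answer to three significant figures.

Loading drop = R_th/(R_th + R_L) ≤ 0.0330, so R_th ≤ R_L · ε/(1−ε) = 91.8 kΩ × 0.0330/0.9670 = 3.13 kΩ.
(Any R1, R2 with R2/(R1+R2) = 0.713 and R1‖R2 ≤ 3.13 kΩ will meet the spec.)

R_th ≤ 3.13 kΩ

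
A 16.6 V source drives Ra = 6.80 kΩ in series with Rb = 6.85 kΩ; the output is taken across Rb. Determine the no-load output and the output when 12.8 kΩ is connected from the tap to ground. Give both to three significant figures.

Open-circuit: V = 16.6 × 6.85/(6.80 + 6.85) = 8.33 V.
With the load, Rb becomes Rb‖R_L = 4.462 kΩ, so V = 16.6 × 4.462/11.26 = 6.58 V.

Unloaded: 8.33 V; loaded: 6.58 V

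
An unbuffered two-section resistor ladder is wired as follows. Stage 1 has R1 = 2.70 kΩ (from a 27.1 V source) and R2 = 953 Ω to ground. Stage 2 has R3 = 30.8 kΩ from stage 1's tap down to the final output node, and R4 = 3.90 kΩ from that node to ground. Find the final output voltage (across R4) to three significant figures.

V_out ≈ 0.779 V

Stage 2 presents R3+R4 = 34700 Ω as a load on stage 1's tap.
Stage 1's lower leg becomes R2‖(R3+R4) = 927.5 Ω, so V_mid = 27.1 × 927.5/3628 = 6.929 V.
Stage 2 is itself unloaded: V_out = V_mid × R4/(R3+R4) = 6.929 × 3900/34700 = 0.779 V.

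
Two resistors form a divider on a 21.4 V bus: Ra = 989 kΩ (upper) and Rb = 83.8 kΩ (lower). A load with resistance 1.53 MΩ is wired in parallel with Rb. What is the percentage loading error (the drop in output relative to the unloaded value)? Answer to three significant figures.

The divider's output (Thévenin) resistance is Ra‖Rb = 77.25 kΩ.
Fractional drop under load = R_th/(R_th + R_L) = 77.25 / (77.25 + 1530) = 0.04807.
So the output falls by 4.81 %.

4.81 %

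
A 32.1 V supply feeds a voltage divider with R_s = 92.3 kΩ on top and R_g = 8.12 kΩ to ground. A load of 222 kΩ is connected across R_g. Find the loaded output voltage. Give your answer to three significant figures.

V_out ≈ 2.51 V

The load sits in parallel with R_g: R_g‖R_L = (8.12 × 222) / (8.12 + 222) = 7.833 kΩ.
V_out = 32.1 × 7.833 / (92.3 + 7.833) = 32.1 × 7.833/100.1 = 2.51 V.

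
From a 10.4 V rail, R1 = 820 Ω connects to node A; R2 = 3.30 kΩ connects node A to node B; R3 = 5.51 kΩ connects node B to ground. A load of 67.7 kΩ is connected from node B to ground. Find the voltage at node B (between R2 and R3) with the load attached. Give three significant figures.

At node B, R3 is in parallel with the load: R3‖R_L = 5095 Ω.
Below node A the resistance is R2 + (R3‖R_L) = 8395 Ω, so V_A = 10.4 × 8395/9215 = 9.475 V.
Then V_B = V_A × (R3‖R_L)/(R2 + R3‖R_L) = 9.475 × 5095/8395 = 5.75 V.

V ≈ 5.75 V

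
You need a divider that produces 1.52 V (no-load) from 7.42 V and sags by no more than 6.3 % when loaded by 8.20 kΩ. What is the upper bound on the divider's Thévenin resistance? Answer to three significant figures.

R_th ≤ 551 Ω

Loading drop = R_th/(R_th + R_L) ≤ 0.0630, so R_th ≤ R_L · ε/(1−ε) = 8.20 kΩ × 0.0630/0.9370 = 551 Ω.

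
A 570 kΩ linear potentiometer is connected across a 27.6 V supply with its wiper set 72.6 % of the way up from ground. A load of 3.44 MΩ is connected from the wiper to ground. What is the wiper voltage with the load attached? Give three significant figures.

The wiper splits the pot into (1−α)R = 156.2 kΩ above and αR = 413.8 kΩ below.
Lower section ‖ load = 369.4 kΩ.
V_wiper = 27.6 × 369.4/(156.2 + 369.4) = 19.4 V.

V ≈ 19.4 V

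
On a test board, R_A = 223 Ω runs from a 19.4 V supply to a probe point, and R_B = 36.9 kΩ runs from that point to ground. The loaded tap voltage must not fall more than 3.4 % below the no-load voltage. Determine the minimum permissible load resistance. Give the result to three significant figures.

Output resistance R_th = R_A‖R_B = (223 × 36900)/37120 = 221.7 Ω.
The fractional drop is R_th/(R_th + R_L); requiring this ≤ 0.0340 gives R_L ≥ R_th(1/0.0340 − 1) = 221.7 × 28.41 = 6.30 kΩ.

R_L(min) ≈ 6.30 kΩ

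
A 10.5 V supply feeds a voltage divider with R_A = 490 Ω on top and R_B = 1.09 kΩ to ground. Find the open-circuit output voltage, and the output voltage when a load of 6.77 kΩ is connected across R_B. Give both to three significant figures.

Open-circuit: V = 10.5 × 1090/(490 + 1090) = 7.24 V.
With the load, R_B becomes R_B‖R_L = 938.8 Ω, so V = 10.5 × 938.8/1429 = 6.90 V.

Unloaded: 7.24 V; loaded: 6.90 V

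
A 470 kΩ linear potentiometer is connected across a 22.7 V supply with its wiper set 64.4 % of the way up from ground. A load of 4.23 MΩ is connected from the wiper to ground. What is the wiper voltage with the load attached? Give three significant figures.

V ≈ 14.3 V

The wiper splits the pot into (1−α)R = 167.3 kΩ above and αR = 302.7 kΩ below.
Lower section ‖ load = 282.5 kΩ.
V_wiper = 22.7 × 282.5/(167.3 + 282.5) = 14.3 V.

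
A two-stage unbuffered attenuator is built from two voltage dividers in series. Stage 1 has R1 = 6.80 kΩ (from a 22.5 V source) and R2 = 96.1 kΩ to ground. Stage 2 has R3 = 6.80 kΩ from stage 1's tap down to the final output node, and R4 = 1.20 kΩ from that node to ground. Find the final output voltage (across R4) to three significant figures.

Stage 2 presents R3+R4 = 8.000 kΩ as a load on stage 1's tap.
Stage 1's lower leg becomes R2‖(R3+R4) = 7.385 kΩ, so V_mid = 22.5 × 7.385/14.19 = 11.71 V.
Stage 2 is itself unloaded: V_out = V_mid × R4/(R3+R4) = 11.71 × 1.20/8.000 = 1.76 V.

V_out ≈ 1.76 V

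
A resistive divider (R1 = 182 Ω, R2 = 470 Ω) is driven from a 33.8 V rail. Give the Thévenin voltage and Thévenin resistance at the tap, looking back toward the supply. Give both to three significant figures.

V_th = 24.4 V, R_th = 131 Ω

V_th is the open-circuit tap voltage: 33.8 × 470/(182 + 470) = 24.4 V.
With the supply zeroed, R1 and R2 appear in parallel from the tap: R_th = R1‖R2 = (182 × 470)/652.0 = 131 Ω.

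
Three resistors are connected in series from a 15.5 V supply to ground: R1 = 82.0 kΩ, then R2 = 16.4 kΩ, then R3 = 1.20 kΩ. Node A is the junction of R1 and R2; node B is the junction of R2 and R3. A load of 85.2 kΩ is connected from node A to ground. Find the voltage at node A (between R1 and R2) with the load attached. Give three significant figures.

Below node A the series string R2+R3 = 17.60 kΩ sits in parallel with the 85.2 kΩ load: 14.59 kΩ.
V_A = 15.5 × 14.59/(82.0 + 14.59) = 2.34 V.

V ≈ 2.34 V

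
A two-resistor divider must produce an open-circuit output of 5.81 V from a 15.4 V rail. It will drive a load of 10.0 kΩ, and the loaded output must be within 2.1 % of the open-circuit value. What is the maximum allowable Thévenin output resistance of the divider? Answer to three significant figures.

Loading drop = R_th/(R_th + R_L) ≤ 0.0210, so R_th ≤ R_L · ε/(1−ε) = 10.0 kΩ × 0.0210/0.9790 = 215 Ω.
(Any R1, R2 with R2/(R1+R2) = 0.377 and R1‖R2 ≤ 215 Ω will meet the spec.)

R_th ≤ 215 Ω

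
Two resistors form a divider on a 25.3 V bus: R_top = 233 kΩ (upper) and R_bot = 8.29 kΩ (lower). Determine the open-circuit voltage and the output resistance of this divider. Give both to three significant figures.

V_th = 0.869 V, R_th = 8.01 kΩ

V_th is the open-circuit tap voltage: 25.3 × 8.29/(233 + 8.29) = 0.869 V.
With the supply zeroed, R_top and R_bot appear in parallel from the tap: R_th = R_top‖R_bot = (233 × 8.29)/241.3 = 8.01 kΩ.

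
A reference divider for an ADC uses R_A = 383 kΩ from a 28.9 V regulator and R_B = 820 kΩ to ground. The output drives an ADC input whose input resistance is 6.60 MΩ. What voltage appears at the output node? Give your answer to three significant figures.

The load sits in parallel with R_B: R_B‖R_L = (820 × 6600) / (820 + 6600) = 729.4 kΩ.
V_out = 28.9 × 729.4 / (383 + 729.4) = 28.9 × 729.4/1112 = 18.9 V.
(Unloaded it would have been 19.7 V.)

V_out ≈ 18.9 V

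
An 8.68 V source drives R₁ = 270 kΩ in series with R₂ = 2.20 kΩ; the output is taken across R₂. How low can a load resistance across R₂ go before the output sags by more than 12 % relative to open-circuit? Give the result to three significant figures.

R_L(min) ≈ 16.0 kΩ

Output resistance R_th = R₁‖R₂ = (270 × 2.20)/272.2 = 2.182 kΩ.
The fractional drop is R_th/(R_th + R_L); requiring this ≤ 0.120 gives R_L ≥ R_th(1/0.120 − 1) = 2.182 × 7.333 = 16.0 kΩ.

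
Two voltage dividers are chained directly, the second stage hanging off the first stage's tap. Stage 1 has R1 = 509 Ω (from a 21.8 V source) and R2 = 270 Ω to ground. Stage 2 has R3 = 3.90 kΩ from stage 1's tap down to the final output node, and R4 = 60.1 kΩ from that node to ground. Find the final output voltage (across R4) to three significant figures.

V_out ≈ 7.08 V

Stage 2 presents R3+R4 = 64000 Ω as a load on stage 1's tap.
Stage 1's lower leg becomes R2‖(R3+R4) = 268.9 Ω, so V_mid = 21.8 × 268.9/777.9 = 7.535 V.
Stage 2 is itself unloaded: V_out = V_mid × R4/(R3+R4) = 7.535 × 60100/64000 = 7.08 V.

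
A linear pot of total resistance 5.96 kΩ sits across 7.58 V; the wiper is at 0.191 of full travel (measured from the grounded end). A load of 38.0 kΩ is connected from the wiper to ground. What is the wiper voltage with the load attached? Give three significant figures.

V ≈ 1.41 V

The wiper splits the pot into (1−α)R = 4.822 kΩ above and αR = 1.138 kΩ below.
Lower section ‖ load = 1.105 kΩ.
V_wiper = 7.58 × 1.105/(4.822 + 1.105) = 1.41 V.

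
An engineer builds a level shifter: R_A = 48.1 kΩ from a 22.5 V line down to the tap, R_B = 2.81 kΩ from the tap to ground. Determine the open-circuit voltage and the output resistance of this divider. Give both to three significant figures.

V_th is the open-circuit tap voltage: 22.5 × 2.81/(48.1 + 2.81) = 1.24 V.
With the supply zeroed, R_A and R_B appear in parallel from the tap: R_th = R_A‖R_B = (48.1 × 2.81)/50.91 = 2.65 kΩ.

V_th = 1.24 V, R_th = 2.65 kΩ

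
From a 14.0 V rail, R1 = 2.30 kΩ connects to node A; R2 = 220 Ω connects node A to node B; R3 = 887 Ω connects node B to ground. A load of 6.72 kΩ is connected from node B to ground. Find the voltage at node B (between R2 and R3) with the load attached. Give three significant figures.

V ≈ 3.32 V

At node B, R3 is in parallel with the load: R3‖R_L = 783.6 Ω.
Below node A the resistance is R2 + (R3‖R_L) = 1004 Ω, so V_A = 14.0 × 1004/3304 = 4.253 V.
Then V_B = V_A × (R3‖R_L)/(R2 + R3‖R_L) = 4.253 × 783.6/1004 = 3.32 V.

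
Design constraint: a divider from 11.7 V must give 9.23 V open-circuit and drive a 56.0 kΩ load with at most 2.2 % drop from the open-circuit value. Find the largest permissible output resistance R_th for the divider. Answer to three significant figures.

R_th ≤ 1.26 kΩ

Loading drop = R_th/(R_th + R_L) ≤ 0.0220, so R_th ≤ R_L · ε/(1−ε) = 56.0 kΩ × 0.0220/0.9780 = 1.26 kΩ.
(Any R1, R2 with R2/(R1+R2) = 0.789 and R1‖R2 ≤ 1.26 kΩ will meet the spec.)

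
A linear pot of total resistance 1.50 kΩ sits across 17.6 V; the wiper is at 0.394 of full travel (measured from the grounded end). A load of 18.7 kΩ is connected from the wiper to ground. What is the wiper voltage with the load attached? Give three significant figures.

V ≈ 6.80 V

The wiper splits the pot into (1−α)R = 909.0 Ω above and αR = 591.0 Ω below.
Lower section ‖ load = 572.9 Ω.
V_wiper = 17.6 × 572.9/(909.0 + 572.9) = 6.80 V.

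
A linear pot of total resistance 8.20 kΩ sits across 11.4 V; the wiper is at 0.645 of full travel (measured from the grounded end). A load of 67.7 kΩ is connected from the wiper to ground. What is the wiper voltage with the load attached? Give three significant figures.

V ≈ 7.15 V

The wiper splits the pot into (1−α)R = 2.911 kΩ above and αR = 5.289 kΩ below.
Lower section ‖ load = 4.906 kΩ.
V_wiper = 11.4 × 4.906/(2.911 + 4.906) = 7.15 V.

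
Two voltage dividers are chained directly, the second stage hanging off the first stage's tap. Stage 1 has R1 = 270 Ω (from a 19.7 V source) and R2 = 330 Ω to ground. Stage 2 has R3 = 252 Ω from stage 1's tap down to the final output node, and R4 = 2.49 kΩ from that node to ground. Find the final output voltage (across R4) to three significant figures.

Stage 2 presents R3+R4 = 2742 Ω as a load on stage 1's tap.
Stage 1's lower leg becomes R2‖(R3+R4) = 294.6 Ω, so V_mid = 19.7 × 294.6/564.6 = 10.28 V.
Stage 2 is itself unloaded: V_out = V_mid × R4/(R3+R4) = 10.28 × 2490/2742 = 9.33 V.

V_out ≈ 9.33 V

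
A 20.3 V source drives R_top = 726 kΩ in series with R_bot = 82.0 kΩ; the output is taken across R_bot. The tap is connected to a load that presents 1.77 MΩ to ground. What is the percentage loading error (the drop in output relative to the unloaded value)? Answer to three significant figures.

The divider's output (Thévenin) resistance is R_top‖R_bot = 73.68 kΩ.
Fractional drop under load = R_th/(R_th + R_L) = 73.68 / (73.68 + 1770) = 0.03996.
So the output falls by 4.00 %.

4.00 %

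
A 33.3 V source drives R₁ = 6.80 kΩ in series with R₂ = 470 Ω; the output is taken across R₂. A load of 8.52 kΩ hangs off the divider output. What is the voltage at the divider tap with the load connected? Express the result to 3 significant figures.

V_out ≈ 2.05 V

The load sits in parallel with R₂: R₂‖R_L = (470 × 8520) / (470 + 8520) = 445.4 Ω.
V_out = 33.3 × 445.4 / (6800 + 445.4) = 33.3 × 445.4/7245 = 2.05 V.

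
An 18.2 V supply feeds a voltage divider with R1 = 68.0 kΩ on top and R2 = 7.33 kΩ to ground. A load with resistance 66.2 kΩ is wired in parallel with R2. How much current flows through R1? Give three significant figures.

R2‖R_L = 6.599 kΩ, so the source sees R1 + R2‖R_L = 74.60 kΩ.
I = 18.2 V / 74.60 kΩ = 0.244 mA.

I ≈ 0.244 mA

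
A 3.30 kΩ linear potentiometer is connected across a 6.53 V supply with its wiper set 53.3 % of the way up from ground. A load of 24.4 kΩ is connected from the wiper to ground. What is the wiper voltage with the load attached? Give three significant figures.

V ≈ 3.37 V

The wiper splits the pot into (1−α)R = 1.541 kΩ above and αR = 1.759 kΩ below.
Lower section ‖ load = 1.641 kΩ.
V_wiper = 6.53 × 1.641/(1.541 + 1.641) = 3.37 V.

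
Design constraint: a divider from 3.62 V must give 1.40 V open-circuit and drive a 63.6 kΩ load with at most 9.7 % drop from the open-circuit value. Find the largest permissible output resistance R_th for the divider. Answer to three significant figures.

Loading drop = R_th/(R_th + R_L) ≤ 0.0970, so R_th ≤ R_L · ε/(1−ε) = 63.6 kΩ × 0.0970/0.9030 = 6.83 kΩ.
(Any R1, R2 with R2/(R1+R2) = 0.387 and R1‖R2 ≤ 6.83 kΩ will meet the spec.)

R_th ≤ 6.83 kΩ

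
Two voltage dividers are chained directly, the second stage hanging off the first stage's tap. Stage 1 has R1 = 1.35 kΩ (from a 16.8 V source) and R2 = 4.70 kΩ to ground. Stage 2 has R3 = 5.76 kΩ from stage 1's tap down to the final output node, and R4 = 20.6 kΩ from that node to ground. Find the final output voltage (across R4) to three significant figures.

Stage 2 presents R3+R4 = 26.36 kΩ as a load on stage 1's tap.
Stage 1's lower leg becomes R2‖(R3+R4) = 3.989 kΩ, so V_mid = 16.8 × 3.989/5.339 = 12.55 V.
Stage 2 is itself unloaded: V_out = V_mid × R4/(R3+R4) = 12.55 × 20.6/26.36 = 9.81 V.

V_out ≈ 9.81 V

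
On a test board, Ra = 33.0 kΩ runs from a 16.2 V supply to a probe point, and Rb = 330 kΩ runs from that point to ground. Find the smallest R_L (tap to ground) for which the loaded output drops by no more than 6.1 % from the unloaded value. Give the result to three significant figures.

R_L(min) ≈ 462 kΩ

Output resistance R_th = Ra‖Rb = (33.0 × 330)/363.0 = 30.00 kΩ.
The fractional drop is R_th/(R_th + R_L); requiring this ≤ 0.0610 gives R_L ≥ R_th(1/0.0610 − 1) = 30.00 × 15.39 = 462 kΩ.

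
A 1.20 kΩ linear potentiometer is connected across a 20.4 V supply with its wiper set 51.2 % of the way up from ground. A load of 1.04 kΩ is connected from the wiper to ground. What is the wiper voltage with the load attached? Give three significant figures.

The wiper splits the pot into (1−α)R = 585.6 Ω above and αR = 614.4 Ω below.
Lower section ‖ load = 386.2 Ω.
V_wiper = 20.4 × 386.2/(585.6 + 386.2) = 8.11 V.

V ≈ 8.11 V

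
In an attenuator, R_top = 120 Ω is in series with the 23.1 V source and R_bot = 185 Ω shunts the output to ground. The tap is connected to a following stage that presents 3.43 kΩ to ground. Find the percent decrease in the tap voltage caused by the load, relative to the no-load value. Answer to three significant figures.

2.08 %

The divider's output (Thévenin) resistance is R_top‖R_bot = 72.79 Ω.
Fractional drop under load = R_th/(R_th + R_L) = 72.79 / (72.79 + 3430) = 0.02078.
So the output falls by 2.08 %.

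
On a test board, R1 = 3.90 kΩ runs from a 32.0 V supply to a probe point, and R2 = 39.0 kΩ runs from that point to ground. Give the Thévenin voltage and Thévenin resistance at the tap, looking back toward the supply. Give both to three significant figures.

V_th is the open-circuit tap voltage: 32.0 × 39.0/(3.90 + 39.0) = 29.1 V.
With the supply zeroed, R1 and R2 appear in parallel from the tap: R_th = R1‖R2 = (3.90 × 39.0)/42.90 = 3.55 kΩ.

V_th = 29.1 V, R_th = 3.55 kΩ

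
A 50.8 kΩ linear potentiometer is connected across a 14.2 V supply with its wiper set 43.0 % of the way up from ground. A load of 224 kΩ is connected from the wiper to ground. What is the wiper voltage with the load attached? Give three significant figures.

V ≈ 5.78 V

The wiper splits the pot into (1−α)R = 28.96 kΩ above and αR = 21.84 kΩ below.
Lower section ‖ load = 19.90 kΩ.
V_wiper = 14.2 × 19.90/(28.96 + 19.90) = 5.78 V.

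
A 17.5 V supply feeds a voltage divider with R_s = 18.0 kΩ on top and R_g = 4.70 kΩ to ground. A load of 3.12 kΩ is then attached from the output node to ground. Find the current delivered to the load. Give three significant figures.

I_L ≈ 0.529 mA

R_g‖R_L = 1.875 kΩ; V_out = 17.5 × 1.875/19.88 = 1.651 V.
I_L = V_out / R_L = 1.651 / 3.12 kΩ = 0.529 mA.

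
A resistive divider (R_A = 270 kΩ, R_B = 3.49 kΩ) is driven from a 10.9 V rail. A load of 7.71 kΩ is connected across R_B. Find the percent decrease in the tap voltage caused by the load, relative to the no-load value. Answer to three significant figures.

The divider's output (Thévenin) resistance is R_A‖R_B = 3.445 kΩ.
Fractional drop under load = R_th/(R_th + R_L) = 3.445 / (3.445 + 7.71) = 0.3089.
So the output falls by 30.9 %.

30.9 %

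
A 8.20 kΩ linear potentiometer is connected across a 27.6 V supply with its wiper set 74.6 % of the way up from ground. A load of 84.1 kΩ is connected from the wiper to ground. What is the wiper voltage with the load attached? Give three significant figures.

The wiper splits the pot into (1−α)R = 2.083 kΩ above and αR = 6.117 kΩ below.
Lower section ‖ load = 5.702 kΩ.
V_wiper = 27.6 × 5.702/(2.083 + 5.702) = 20.2 V.

V ≈ 20.2 V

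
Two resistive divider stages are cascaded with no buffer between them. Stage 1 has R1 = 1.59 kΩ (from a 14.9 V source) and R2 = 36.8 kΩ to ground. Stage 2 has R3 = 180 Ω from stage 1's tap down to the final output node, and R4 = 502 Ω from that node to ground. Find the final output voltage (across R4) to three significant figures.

Stage 2 presents R3+R4 = 682.0 Ω as a load on stage 1's tap.
Stage 1's lower leg becomes R2‖(R3+R4) = 669.6 Ω, so V_mid = 14.9 × 669.6/2260 = 4.415 V.
Stage 2 is itself unloaded: V_out = V_mid × R4/(R3+R4) = 4.415 × 502/682.0 = 3.25 V.

V_out ≈ 3.25 V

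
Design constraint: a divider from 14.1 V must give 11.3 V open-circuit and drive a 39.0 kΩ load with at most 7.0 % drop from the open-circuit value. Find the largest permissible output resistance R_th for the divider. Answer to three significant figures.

Loading drop = R_th/(R_th + R_L) ≤ 0.0700, so R_th ≤ R_L · ε/(1−ε) = 39.0 kΩ × 0.0700/0.9300 = 2.94 kΩ.
(Any R1, R2 with R2/(R1+R2) = 0.801 and R1‖R2 ≤ 2.94 kΩ will meet the spec.)

R_th ≤ 2.94 kΩ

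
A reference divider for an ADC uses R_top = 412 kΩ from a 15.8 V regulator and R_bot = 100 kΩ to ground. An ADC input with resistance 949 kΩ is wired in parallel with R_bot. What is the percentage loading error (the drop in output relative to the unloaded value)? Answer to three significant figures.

The divider's output (Thévenin) resistance is R_top‖R_bot = 80.47 kΩ.
Fractional drop under load = R_th/(R_th + R_L) = 80.47 / (80.47 + 949) = 0.07817.
So the output falls by 7.82 %.

7.82 %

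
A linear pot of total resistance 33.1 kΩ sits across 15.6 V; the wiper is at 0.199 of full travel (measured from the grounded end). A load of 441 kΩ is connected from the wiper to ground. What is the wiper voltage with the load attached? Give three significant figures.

V ≈ 3.07 V

The wiper splits the pot into (1−α)R = 26.51 kΩ above and αR = 6.587 kΩ below.
Lower section ‖ load = 6.490 kΩ.
V_wiper = 15.6 × 6.490/(26.51 + 6.490) = 3.07 V.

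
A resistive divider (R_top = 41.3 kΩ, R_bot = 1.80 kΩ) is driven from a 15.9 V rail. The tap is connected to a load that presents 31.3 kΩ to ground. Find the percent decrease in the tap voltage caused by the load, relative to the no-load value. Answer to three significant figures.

5.22 %

The divider's output (Thévenin) resistance is R_top‖R_bot = 1.725 kΩ.
Fractional drop under load = R_th/(R_th + R_L) = 1.725 / (1.725 + 31.3) = 0.05223.
So the output falls by 5.22 %.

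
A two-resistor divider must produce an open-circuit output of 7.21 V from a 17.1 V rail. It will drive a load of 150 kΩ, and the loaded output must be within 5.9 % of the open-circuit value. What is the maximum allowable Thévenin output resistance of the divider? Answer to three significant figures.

Loading drop = R_th/(R_th + R_L) ≤ 0.0590, so R_th ≤ R_L · ε/(1−ε) = 150 kΩ × 0.0590/0.9410 = 9.40 kΩ.
(Any R1, R2 with R2/(R1+R2) = 0.422 and R1‖R2 ≤ 9.40 kΩ will meet the spec.)

R_th ≤ 9.40 kΩ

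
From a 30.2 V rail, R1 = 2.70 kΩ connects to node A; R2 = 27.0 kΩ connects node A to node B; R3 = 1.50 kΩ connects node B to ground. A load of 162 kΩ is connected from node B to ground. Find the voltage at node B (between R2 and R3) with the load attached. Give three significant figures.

V ≈ 1.44 V

At node B, R3 is in parallel with the load: R3‖R_L = 1.486 kΩ.
Below node A the resistance is R2 + (R3‖R_L) = 28.49 kΩ, so V_A = 30.2 × 28.49/31.19 = 27.59 V.
Then V_B = V_A × (R3‖R_L)/(R2 + R3‖R_L) = 27.59 × 1.486/28.49 = 1.44 V.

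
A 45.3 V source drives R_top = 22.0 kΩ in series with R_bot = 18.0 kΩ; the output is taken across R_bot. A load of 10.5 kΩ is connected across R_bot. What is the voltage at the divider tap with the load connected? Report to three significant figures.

V_out ≈ 10.5 V

The load sits in parallel with R_bot: R_bot‖R_L = (18.0 × 10.5) / (18.0 + 10.5) = 6.632 kΩ.
V_out = 45.3 × 6.632 / (22.0 + 6.632) = 45.3 × 6.632/28.63 = 10.5 V.
(Unloaded it would have been 20.4 V.)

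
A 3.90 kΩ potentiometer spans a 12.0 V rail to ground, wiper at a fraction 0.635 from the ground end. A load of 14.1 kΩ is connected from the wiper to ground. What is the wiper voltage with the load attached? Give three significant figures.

The wiper splits the pot into (1−α)R = 1.423 kΩ above and αR = 2.477 kΩ below.
Lower section ‖ load = 2.107 kΩ.
V_wiper = 12.0 × 2.107/(1.423 + 2.107) = 7.16 V.

V ≈ 7.16 V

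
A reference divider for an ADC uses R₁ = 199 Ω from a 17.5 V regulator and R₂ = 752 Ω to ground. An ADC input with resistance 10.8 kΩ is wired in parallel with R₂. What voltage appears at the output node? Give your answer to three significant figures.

V_out ≈ 13.6 V

The load sits in parallel with R₂: R₂‖R_L = (752 × 10800) / (752 + 10800) = 703.0 Ω.
V_out = 17.5 × 703.0 / (199 + 703.0) = 17.5 × 703.0/902.0 = 13.6 V.
(Unloaded it would have been 13.8 V.)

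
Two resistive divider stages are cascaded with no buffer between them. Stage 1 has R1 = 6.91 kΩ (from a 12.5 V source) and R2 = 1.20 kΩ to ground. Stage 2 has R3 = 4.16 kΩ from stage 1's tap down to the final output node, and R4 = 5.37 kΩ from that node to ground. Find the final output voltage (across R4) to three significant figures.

V_out ≈ 0.941 V

Stage 2 presents R3+R4 = 9.530 kΩ as a load on stage 1's tap.
Stage 1's lower leg becomes R2‖(R3+R4) = 1.066 kΩ, so V_mid = 12.5 × 1.066/7.976 = 1.670 V.
Stage 2 is itself unloaded: V_out = V_mid × R4/(R3+R4) = 1.670 × 5.37/9.530 = 0.941 V.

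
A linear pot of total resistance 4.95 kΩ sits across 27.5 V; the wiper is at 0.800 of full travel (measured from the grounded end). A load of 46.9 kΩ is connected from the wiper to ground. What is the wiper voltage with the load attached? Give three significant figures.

The wiper splits the pot into (1−α)R = 990.0 Ω above and αR = 3960 Ω below.
Lower section ‖ load = 3652 Ω.
V_wiper = 27.5 × 3652/(990.0 + 3652) = 21.6 V.

V ≈ 21.6 V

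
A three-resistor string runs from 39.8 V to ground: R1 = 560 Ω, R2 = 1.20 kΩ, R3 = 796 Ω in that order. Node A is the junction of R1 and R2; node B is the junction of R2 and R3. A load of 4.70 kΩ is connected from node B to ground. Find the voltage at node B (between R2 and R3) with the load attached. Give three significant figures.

At node B, R3 is in parallel with the load: R3‖R_L = 680.7 Ω.
Below node A the resistance is R2 + (R3‖R_L) = 1881 Ω, so V_A = 39.8 × 1881/2441 = 30.67 V.
Then V_B = V_A × (R3‖R_L)/(R2 + R3‖R_L) = 30.67 × 680.7/1881 = 11.1 V.

V ≈ 11.1 V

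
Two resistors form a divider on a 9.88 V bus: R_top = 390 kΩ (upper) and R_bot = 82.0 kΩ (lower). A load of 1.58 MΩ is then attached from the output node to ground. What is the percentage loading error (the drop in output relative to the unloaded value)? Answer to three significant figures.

The divider's output (Thévenin) resistance is R_top‖R_bot = 67.75 kΩ.
Fractional drop under load = R_th/(R_th + R_L) = 67.75 / (67.75 + 1580) = 0.04112.
So the output falls by 4.11 %.

4.11 %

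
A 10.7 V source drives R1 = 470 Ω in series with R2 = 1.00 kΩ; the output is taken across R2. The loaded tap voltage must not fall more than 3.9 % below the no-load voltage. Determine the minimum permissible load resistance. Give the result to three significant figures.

R_L(min) ≈ 7.88 kΩ

Output resistance R_th = R1‖R2 = (470 × 1000)/1470 = 319.7 Ω.
The fractional drop is R_th/(R_th + R_L); requiring this ≤ 0.0390 gives R_L ≥ R_th(1/0.0390 − 1) = 319.7 × 24.64 = 7.88 kΩ.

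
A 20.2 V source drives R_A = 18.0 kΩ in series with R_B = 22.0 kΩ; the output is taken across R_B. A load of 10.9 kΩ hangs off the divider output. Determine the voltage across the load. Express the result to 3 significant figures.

V_out ≈ 5.82 V

The load sits in parallel with R_B: R_B‖R_L = (22.0 × 10.9) / (22.0 + 10.9) = 7.289 kΩ.
V_out = 20.2 × 7.289 / (18.0 + 7.289) = 20.2 × 7.289/25.29 = 5.82 V.
(Unloaded it would have been 11.1 V.)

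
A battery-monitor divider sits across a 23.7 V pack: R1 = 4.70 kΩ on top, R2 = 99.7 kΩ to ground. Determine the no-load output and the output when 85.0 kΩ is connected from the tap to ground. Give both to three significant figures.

Open-circuit: V = 23.7 × 99.7/(4.70 + 99.7) = 22.6 V.
With the load, R2 becomes R2‖R_L = 45.88 kΩ, so V = 23.7 × 45.88/50.58 = 21.5 V.

Unloaded: 22.6 V; loaded: 21.5 V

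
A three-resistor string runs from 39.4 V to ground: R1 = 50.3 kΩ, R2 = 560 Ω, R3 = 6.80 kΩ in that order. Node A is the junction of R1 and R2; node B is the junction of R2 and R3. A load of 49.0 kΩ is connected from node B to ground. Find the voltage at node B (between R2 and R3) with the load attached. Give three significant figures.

At node B, R3 is in parallel with the load: R3‖R_L = 5971 Ω.
Below node A the resistance is R2 + (R3‖R_L) = 6531 Ω, so V_A = 39.4 × 6531/56830 = 4.528 V.
Then V_B = V_A × (R3‖R_L)/(R2 + R3‖R_L) = 4.528 × 5971/6531 = 4.14 V.

V ≈ 4.14 V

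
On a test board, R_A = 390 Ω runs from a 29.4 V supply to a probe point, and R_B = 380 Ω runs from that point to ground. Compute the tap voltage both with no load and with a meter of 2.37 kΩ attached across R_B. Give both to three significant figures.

Open-circuit: V = 29.4 × 380/(390 + 380) = 14.5 V.
With the load, R_B becomes R_B‖R_L = 327.5 Ω, so V = 29.4 × 327.5/717.5 = 13.4 V.

Unloaded: 14.5 V; loaded: 13.4 V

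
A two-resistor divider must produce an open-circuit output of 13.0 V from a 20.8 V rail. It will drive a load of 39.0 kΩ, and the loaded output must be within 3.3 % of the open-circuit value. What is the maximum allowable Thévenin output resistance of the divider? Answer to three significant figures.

Loading drop = R_th/(R_th + R_L) ≤ 0.0330, so R_th ≤ R_L · ε/(1−ε) = 39.0 kΩ × 0.0330/0.9670 = 1.33 kΩ.
(Any R1, R2 with R2/(R1+R2) = 0.625 and R1‖R2 ≤ 1.33 kΩ will meet the spec.)

R_th ≤ 1.33 kΩ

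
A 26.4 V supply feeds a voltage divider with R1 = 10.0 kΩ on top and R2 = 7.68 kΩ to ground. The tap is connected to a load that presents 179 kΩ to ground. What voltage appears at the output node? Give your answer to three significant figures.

V_out ≈ 11.2 V

The load sits in parallel with R2: R2‖R_L = (7.68 × 179) / (7.68 + 179) = 7.364 kΩ.
V_out = 26.4 × 7.364 / (10.0 + 7.364) = 26.4 × 7.364/17.36 = 11.2 V.
(Unloaded it would have been 11.5 V.)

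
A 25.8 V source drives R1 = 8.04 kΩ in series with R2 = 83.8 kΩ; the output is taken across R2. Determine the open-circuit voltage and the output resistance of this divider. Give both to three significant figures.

V_th is the open-circuit tap voltage: 25.8 × 83.8/(8.04 + 83.8) = 23.5 V.
With the supply zeroed, R1 and R2 appear in parallel from the tap: R_th = R1‖R2 = (8.04 × 83.8)/91.84 = 7.34 kΩ.

V_th = 23.5 V, R_th = 7.34 kΩ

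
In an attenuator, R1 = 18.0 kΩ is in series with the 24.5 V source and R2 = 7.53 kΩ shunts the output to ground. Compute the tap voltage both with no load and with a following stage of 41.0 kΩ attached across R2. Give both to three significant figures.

Unloaded: 7.23 V; loaded: 6.40 V

Open-circuit: V = 24.5 × 7.53/(18.0 + 7.53) = 7.23 V.
With the load, R2 becomes R2‖R_L = 6.362 kΩ, so V = 24.5 × 6.362/24.36 = 6.40 V.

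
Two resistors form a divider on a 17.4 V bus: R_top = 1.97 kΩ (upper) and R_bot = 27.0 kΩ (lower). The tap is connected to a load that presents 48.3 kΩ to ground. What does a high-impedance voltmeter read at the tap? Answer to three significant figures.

The load sits in parallel with R_bot: R_bot‖R_L = (27.0 × 48.3) / (27.0 + 48.3) = 17.32 kΩ.
V_out = 17.4 × 17.32 / (1.97 + 17.32) = 17.4 × 17.32/19.29 = 15.6 V.
(Unloaded it would have been 16.2 V.)

V_out ≈ 15.6 V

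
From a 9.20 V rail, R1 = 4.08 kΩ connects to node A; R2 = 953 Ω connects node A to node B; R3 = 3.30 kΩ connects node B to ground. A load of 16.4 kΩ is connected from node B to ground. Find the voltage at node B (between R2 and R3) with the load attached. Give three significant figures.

V ≈ 3.25 V

At node B, R3 is in parallel with the load: R3‖R_L = 2747 Ω.
Below node A the resistance is R2 + (R3‖R_L) = 3700 Ω, so V_A = 9.20 × 3700/7780 = 4.375 V.
Then V_B = V_A × (R3‖R_L)/(R2 + R3‖R_L) = 4.375 × 2747/3700 = 3.25 V.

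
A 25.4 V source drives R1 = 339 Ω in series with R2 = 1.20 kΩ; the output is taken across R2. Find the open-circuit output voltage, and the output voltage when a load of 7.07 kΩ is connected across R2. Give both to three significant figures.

Open-circuit: V = 25.4 × 1200/(339 + 1200) = 19.8 V.
With the load, R2 becomes R2‖R_L = 1026 Ω, so V = 25.4 × 1026/1365 = 19.1 V.

Unloaded: 19.8 V; loaded: 19.1 V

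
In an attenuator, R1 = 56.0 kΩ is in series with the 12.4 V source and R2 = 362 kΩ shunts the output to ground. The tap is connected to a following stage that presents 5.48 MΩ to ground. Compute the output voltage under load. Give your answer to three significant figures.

The load sits in parallel with R2: R2‖R_L = (362 × 5480) / (362 + 5480) = 339.6 kΩ.
V_out = 12.4 × 339.6 / (56.0 + 339.6) = 12.4 × 339.6/395.6 = 10.6 V.

V_out ≈ 10.6 V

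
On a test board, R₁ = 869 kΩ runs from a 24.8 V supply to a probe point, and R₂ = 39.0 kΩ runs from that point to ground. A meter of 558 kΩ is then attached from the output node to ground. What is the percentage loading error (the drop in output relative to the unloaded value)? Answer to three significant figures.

6.27 %

The divider's output (Thévenin) resistance is R₁‖R₂ = 37.32 kΩ.
Fractional drop under load = R_th/(R_th + R_L) = 37.32 / (37.32 + 558) = 0.06270.
So the output falls by 6.27 %.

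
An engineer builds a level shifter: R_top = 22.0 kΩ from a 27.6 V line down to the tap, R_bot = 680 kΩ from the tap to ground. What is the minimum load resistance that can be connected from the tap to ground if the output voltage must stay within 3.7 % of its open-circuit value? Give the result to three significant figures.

R_L(min) ≈ 555 kΩ

Output resistance R_th = R_top‖R_bot = (22.0 × 680)/702.0 = 21.31 kΩ.
The fractional drop is R_th/(R_th + R_L); requiring this ≤ 0.0370 gives R_L ≥ R_th(1/0.0370 − 1) = 21.31 × 26.03 = 555 kΩ.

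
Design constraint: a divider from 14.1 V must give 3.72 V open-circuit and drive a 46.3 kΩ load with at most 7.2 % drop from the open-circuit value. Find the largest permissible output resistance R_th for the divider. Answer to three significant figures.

R_th ≤ 3.59 kΩ

Loading drop = R_th/(R_th + R_L) ≤ 0.0720, so R_th ≤ R_L · ε/(1−ε) = 46.3 kΩ × 0.0720/0.9280 = 3.59 kΩ.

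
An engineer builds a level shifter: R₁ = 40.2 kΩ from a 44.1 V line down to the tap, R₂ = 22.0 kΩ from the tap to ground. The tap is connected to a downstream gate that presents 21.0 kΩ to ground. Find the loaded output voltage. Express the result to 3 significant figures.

V_out ≈ 9.30 V

The load sits in parallel with R₂: R₂‖R_L = (22.0 × 21.0) / (22.0 + 21.0) = 10.74 kΩ.
V_out = 44.1 × 10.74 / (40.2 + 10.74) = 44.1 × 10.74/50.94 = 9.30 V.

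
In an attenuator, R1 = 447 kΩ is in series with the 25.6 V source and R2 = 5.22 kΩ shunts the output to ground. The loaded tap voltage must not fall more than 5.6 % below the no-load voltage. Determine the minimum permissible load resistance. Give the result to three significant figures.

R_L(min) ≈ 87.0 kΩ

Output resistance R_th = R1‖R2 = (447 × 5.22)/452.2 = 5.160 kΩ.
The fractional drop is R_th/(R_th + R_L); requiring this ≤ 0.0560 gives R_L ≥ R_th(1/0.0560 − 1) = 5.160 × 16.86 = 87.0 kΩ.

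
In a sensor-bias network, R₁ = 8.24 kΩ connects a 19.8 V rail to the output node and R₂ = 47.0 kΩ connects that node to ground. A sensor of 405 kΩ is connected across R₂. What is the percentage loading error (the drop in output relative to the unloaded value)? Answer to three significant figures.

1.70 %

The divider's output (Thévenin) resistance is R₁‖R₂ = 7.011 kΩ.
Fractional drop under load = R_th/(R_th + R_L) = 7.011 / (7.011 + 405) = 0.01702.
So the output falls by 1.70 %.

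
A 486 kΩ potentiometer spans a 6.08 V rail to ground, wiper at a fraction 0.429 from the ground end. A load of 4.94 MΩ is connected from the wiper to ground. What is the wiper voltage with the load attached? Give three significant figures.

V ≈ 2.55 V

The wiper splits the pot into (1−α)R = 277.5 kΩ above and αR = 208.5 kΩ below.
Lower section ‖ load = 200.1 kΩ.
V_wiper = 6.08 × 200.1/(277.5 + 200.1) = 2.55 V.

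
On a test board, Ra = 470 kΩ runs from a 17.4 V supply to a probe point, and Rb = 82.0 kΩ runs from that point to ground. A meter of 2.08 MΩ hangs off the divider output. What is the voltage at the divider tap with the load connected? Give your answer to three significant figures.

The load sits in parallel with Rb: Rb‖R_L = (82.0 × 2080) / (82.0 + 2080) = 78.89 kΩ.
V_out = 17.4 × 78.89 / (470 + 78.89) = 17.4 × 78.89/548.9 = 2.50 V.

V_out ≈ 2.50 V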